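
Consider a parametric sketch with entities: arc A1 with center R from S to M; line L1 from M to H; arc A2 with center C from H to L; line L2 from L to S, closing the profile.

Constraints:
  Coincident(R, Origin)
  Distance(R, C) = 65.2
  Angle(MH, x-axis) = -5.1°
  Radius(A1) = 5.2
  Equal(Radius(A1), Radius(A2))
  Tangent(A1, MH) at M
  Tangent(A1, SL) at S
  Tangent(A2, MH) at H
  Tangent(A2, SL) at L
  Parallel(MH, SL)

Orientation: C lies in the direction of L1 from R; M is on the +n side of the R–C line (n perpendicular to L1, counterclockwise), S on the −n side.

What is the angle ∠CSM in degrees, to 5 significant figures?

85.440°

R is at the origin and C lies 65.2 along u from R, so C = 65.2·u = (64.942, -5.7959). Tangency of A1 to both parallel lines with radius 5.2 puts M and S at R ± 5.2·n: M = (0.46225, 5.1794), S = (-0.46225, -5.1794). Then cos ∠CSM = SC·SM / (|SC||SM|), giving 85.440°.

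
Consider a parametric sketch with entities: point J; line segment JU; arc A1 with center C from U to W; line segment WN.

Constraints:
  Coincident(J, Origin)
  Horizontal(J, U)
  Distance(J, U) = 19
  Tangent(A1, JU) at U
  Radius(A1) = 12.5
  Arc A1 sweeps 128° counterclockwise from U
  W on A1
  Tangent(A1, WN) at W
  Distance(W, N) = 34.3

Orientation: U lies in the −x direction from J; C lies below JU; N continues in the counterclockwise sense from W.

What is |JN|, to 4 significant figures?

47.85

J is at the origin; JU is horizontal with |JU| = 19.0 and U on the −x side, so U = (-19.00, 0.000). Since A1 is tangent to JU there, CU ⟂ JU, so C = U + (0, -12.5) = (-19.00, -12.50). On A1, U sits at bearing 90° from C; a 128° counterclockwise sweep puts W at bearing 218°, so W = C + 12.5·(cos 218°, sin 218°) = (-28.85, -20.20). Since A1 is tangent to WN there, CW ⟂ WN, so WN runs along (−sin 218°, cos 218°); with |WN| = 34.3, N = (-7.733, -47.22). Then |JN| = |N − J| = 47.85.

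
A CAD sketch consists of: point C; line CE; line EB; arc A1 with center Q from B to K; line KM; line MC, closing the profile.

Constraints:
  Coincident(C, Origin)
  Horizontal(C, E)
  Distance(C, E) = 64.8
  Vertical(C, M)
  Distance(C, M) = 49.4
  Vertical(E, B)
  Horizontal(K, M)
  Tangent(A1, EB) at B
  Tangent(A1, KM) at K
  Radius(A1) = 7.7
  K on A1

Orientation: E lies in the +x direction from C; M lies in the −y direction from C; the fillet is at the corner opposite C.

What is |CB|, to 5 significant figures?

77.058

C is at the origin; C and E share the same y with |CE| = 64.8 and E on the +x side, so E = (64.800, 0.0000). CM is vertical with |CM| = 49.4 and M on the −y side, so M = (0.0000, -49.400). The virtual corner opposite C is at (64.800, -49.400). Since A1 is tangent to EB there, QB ⟂ EB and tangency of A1 to KM means the radius QK is perpendicular to KM, with radius 7.7, so the center Q sits 7.7 in from both sides at Q = (57.100, -41.700). That places the tangent points at B = (64.800, -41.700) on EB and K = (57.100, -49.400) on KM. Then |CB| = |B − C| = 77.058.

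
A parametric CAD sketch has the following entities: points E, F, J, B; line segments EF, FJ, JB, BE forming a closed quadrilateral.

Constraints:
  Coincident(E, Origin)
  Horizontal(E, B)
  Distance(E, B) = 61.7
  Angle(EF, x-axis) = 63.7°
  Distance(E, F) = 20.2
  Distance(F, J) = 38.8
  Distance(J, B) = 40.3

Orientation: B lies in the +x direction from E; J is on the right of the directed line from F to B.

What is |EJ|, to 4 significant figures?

30.48

Checks: |FJ| = 38.80 ✓; |JB| = 40.30 ✓.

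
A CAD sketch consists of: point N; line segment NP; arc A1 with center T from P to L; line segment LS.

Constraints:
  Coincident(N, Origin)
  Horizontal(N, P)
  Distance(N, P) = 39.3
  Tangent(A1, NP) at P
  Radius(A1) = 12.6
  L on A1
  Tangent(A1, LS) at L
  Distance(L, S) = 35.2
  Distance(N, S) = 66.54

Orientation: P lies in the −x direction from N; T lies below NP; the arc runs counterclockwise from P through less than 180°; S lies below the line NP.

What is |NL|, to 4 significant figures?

53.82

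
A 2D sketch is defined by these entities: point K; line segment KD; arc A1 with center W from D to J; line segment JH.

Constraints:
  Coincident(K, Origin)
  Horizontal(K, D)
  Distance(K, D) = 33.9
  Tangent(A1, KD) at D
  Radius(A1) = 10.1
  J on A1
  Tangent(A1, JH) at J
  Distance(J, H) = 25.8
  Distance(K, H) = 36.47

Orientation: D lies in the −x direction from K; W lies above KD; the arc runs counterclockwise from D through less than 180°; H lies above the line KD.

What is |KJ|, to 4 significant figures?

25.27

Checks: K.y = 0.00, D.y = 0.00 ✓; |WJ| = 10.10 ✓; ∠(WJ, JH) = 90.00° ✓; |JH| = 25.80 ✓; |KH| = 36.47 ✓.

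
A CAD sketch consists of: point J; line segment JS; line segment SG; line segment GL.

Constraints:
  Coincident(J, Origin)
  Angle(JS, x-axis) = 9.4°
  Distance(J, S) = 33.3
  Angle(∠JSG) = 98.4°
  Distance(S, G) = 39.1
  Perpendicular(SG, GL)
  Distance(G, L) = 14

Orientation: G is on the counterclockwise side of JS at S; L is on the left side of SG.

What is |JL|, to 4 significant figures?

47.87

J is at the origin; JS runs at 9.4° with length 33.3, so S = 33.3·(cos 9.4°, sin 9.4°) = (32.85, 5.439). ∠JSG = 98.4°, so SG runs at 9.4° + (180° − 98.4°) = 91.00° from the x-axis; with |SG| = 39.1, G = S + 39.1·(cos 91.00°, sin 91.00°) = (32.17, 44.53). The perpendicularity gives GL at right angles to SG; with |GL| = 14.0 on the left of SG, L = G + 14.0·(-0.9998, -0.01745) = (18.17, 44.29). Then |JL| = |L − J| = 47.87.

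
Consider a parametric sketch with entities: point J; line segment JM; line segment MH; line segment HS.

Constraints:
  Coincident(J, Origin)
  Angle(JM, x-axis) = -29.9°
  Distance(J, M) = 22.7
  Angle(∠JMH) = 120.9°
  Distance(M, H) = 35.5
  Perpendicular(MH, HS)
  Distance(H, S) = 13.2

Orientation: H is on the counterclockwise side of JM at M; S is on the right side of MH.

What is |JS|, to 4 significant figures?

57.37

∠JMH = 120.9°, so MH runs at -29.9° + (180° − 120.9°) = 29.20° from the x-axis; with |MH| = 35.5, H = M + 35.5·(cos 29.20°, sin 29.20°) = (50.67, 6.003). MH ⟂ HS; with |HS| = 13.2 on the right of MH, S = H + 13.2·(0.4879, -0.8729) = (57.11, -5.519). Then |JS| = |S − J| = 57.37.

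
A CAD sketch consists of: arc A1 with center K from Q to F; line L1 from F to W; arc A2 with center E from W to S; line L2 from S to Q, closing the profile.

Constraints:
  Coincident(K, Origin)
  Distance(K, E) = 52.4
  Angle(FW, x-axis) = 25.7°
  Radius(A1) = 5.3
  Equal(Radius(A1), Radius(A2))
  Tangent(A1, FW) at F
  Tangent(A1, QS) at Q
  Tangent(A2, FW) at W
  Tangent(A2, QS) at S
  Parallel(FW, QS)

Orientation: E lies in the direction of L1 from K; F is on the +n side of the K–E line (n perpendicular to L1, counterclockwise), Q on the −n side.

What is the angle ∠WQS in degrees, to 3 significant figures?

11.4°

Tangency of A1 to both parallel lines with radius 5.3 puts F and Q at K ± 5.3·n: F = (-2.30, 4.78), Q = (2.30, -4.78). Equal radii place W and S the same way about E: W = E + 5.3·n = (44.9, 27.5), S = E − 5.3·n = (49.5, 17.9). Then cos ∠WQS = QW·QS / (|QW||QS|), giving 11.4°.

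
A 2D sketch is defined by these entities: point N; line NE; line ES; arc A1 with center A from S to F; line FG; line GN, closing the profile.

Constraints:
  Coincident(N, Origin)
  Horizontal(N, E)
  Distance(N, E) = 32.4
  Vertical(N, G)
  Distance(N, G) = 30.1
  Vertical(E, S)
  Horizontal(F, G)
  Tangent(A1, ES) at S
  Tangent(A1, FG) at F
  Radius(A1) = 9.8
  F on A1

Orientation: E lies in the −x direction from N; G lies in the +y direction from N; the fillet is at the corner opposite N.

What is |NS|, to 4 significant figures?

38.23

The virtual corner opposite N is at (-32.40, 30.10). Tangency of A1 to ES means the radius AS is perpendicular to ES and tangency of A1 to FG means the radius AF is perpendicular to FG, with radius 9.8, so the center A sits 9.8 in from both sides at A = (-22.60, 20.30). That places the tangent points at S = (-32.40, 20.30) on ES and F = (-22.60, 30.10) on FG. Then |NS| = |S − N| = 38.23.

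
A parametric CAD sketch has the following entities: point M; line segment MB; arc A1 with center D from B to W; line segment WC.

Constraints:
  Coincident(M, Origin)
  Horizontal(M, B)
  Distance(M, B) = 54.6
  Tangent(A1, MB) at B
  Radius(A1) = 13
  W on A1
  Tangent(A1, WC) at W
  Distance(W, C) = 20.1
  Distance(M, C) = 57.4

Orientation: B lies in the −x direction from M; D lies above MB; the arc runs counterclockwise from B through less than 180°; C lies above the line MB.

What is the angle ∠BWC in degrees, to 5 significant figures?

129.84°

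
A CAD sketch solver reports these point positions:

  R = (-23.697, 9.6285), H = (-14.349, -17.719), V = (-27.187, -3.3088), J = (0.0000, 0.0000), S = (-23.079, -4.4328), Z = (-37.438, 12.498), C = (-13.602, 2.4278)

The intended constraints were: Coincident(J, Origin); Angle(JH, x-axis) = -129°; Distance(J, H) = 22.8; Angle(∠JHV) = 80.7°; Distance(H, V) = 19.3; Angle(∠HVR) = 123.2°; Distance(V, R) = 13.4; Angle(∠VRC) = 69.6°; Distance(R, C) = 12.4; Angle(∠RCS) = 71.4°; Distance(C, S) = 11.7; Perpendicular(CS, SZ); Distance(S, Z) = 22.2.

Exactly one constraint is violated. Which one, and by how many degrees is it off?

Perpendicular(CS, SZ) — off by 4.40°.

J = (0.00, 0.00) ✓; JH at -129.0° ✓; |JH| = 22.80 ✓; ∠JHV = 80.70° ✓; |HV| = 19.30 ✓; ∠HVR = 123.2° ✓; |VR| = 13.40 ✓; ∠VRC = 69.60° ✓; |RC| = 12.40 ✓; ∠RCS = 71.40° ✓; |CS| = 11.70 ✓; ∠(CS, SZ) = 85.60° ✗; |SZ| = 22.20 ✓.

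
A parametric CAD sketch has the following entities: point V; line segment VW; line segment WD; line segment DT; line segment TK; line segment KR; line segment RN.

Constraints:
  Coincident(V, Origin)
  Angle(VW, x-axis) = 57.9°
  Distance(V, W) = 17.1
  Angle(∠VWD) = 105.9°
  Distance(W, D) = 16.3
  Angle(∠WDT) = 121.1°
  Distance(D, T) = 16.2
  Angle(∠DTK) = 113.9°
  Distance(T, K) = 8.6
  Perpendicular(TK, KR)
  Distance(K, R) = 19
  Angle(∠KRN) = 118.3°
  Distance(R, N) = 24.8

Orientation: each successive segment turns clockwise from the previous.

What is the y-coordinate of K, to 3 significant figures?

-11.1

∠WDT = 121.1° gives DT at -75.1° from the x-axis; with |DT| = 16.2, T = (28.9, -5.72). ∠DTK = 113.9° gives TK at -141° from the x-axis; with |TK| = 8.6, K = (22.2, -11.1). So K.y = -11.1.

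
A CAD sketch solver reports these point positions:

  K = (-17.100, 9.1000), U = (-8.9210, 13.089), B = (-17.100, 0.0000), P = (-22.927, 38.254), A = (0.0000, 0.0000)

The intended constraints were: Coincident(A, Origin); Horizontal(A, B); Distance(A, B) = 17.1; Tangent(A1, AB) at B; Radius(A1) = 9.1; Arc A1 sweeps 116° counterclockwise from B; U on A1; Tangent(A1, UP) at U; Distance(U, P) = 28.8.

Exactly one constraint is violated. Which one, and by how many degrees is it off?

Tangent(A1, UP) at U — off by 3.10°.

A = (0.00, 0.00) ✓; A.y = 0.00, B.y = 0.00 ✓; |AB| = 17.10 ✓; ∠(KB, BA) = 90.00° ✓; |KB| = 9.100 ✓; bearing(K→U) − bearing(K→B) = 116.0° ✓; |KU| = 9.100 ✓; ∠(KU, UP) = 86.90° ✗; |UP| = 28.80 ✓.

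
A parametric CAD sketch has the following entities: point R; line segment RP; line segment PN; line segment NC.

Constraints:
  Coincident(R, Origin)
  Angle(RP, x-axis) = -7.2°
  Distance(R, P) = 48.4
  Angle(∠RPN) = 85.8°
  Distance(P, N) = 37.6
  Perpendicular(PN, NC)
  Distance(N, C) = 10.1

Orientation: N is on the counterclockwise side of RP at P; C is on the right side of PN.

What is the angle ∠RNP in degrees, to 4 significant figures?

54.80°

R is at the origin; RP runs at -7.2° with length 48.4, so P = 48.4·(cos -7.2°, sin -7.2°) = (48.02, -6.066). ∠RPN = 85.8°, so PN runs at -7.2° + (180° − 85.8°) = 87.00° from the x-axis; with |PN| = 37.6, N = P + 37.6·(cos 87.00°, sin 87.00°) = (49.99, 31.48). Then cos ∠RNP = NR·NP / (|NR||NP|), giving 54.80°.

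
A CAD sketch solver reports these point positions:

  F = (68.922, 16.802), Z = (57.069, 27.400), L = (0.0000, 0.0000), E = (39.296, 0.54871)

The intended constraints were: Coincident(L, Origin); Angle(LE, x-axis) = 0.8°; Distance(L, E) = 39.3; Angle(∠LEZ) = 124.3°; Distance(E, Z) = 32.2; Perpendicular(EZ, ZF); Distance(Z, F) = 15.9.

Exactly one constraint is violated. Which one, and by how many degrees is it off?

Perpendicular(EZ, ZF) — off by 8.30°.

L = (0.00, 0.00) ✓; LE at 0.8000° ✓; |LE| = 39.30 ✓; ∠LEZ = 124.3° ✓; |EZ| = 32.20 ✓; ∠(EZ, ZF) = 98.30° ✗; |ZF| = 15.90 ✓.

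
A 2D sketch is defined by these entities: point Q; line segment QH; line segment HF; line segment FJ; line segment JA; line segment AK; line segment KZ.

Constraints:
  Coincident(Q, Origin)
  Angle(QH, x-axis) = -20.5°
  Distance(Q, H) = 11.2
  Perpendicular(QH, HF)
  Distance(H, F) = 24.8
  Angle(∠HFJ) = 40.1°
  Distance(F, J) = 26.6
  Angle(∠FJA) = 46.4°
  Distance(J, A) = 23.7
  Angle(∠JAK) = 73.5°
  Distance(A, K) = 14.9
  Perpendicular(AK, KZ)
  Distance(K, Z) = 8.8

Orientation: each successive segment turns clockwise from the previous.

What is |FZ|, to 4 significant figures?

10.46

Q is at the origin; QH runs at -20.5° with length 11.2, so H = (10.49, -3.922). QH is perpendicular to HF, so HF runs at -110.5°; with |HF| = 24.8, F = (1.806, -27.15). ∠HFJ = 40.1° gives FJ at 109.6° from the x-axis; with |FJ| = 26.6, J = (-7.117, -2.093). ∠FJA = 46.4° gives JA at -24.00° from the x-axis; with |JA| = 23.7, A = (14.53, -11.73). ∠JAK = 73.5° gives AK at -130.5° from the x-axis; with |AK| = 14.9, K = (4.857, -23.06). AK ⟂ KZ, so KZ runs at 139.5°; with |KZ| = 8.8, Z = (-1.835, -17.35). Then |FZ| = |Z − F| = 10.46.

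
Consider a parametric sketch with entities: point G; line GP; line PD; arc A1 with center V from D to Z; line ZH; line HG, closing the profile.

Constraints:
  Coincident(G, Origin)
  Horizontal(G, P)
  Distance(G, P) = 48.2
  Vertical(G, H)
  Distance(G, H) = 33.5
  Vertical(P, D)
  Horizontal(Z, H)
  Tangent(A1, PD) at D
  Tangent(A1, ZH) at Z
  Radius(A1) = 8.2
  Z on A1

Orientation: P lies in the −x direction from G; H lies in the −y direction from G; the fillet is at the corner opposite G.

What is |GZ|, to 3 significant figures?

52.2

G is at the origin; G and P share the same y with |GP| = 48.2 and P on the −x side, so P = (-48.2, 0.00). GH is vertical with |GH| = 33.5 and H on the −y side, so H = (0.00, -33.5). The virtual corner opposite G is at (-48.2, -33.5). The tangent condition forces VD to be normal to PD and the tangent condition forces VZ to be normal to ZH, with radius 8.2, so the center V sits 8.2 in from both sides at V = (-40.0, -25.3). That places the tangent points at D = (-48.2, -25.3) on PD and Z = (-40.0, -33.5) on ZH. Then |GZ| = |Z − G| = 52.2.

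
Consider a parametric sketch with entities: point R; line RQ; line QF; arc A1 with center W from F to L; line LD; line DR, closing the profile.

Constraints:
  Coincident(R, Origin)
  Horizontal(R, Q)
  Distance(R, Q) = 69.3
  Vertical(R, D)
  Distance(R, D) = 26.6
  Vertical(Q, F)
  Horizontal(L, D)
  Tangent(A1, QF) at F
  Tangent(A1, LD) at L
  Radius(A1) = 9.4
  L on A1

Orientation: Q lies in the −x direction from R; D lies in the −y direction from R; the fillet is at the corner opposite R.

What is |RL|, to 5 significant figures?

65.541

R is at the origin; R and Q share the same y with |RQ| = 69.3 and Q on the −x side, so Q = (-69.300, 0.0000). R and D share the same x with |RD| = 26.6 and D on the −y side, so D = (0.0000, -26.600). The virtual corner opposite R is at (-69.300, -26.600). Tangency of A1 to QF means the radius WF is perpendicular to QF and tangency of A1 to LD means the radius WL is perpendicular to LD, with radius 9.4, so the center W sits 9.4 in from both sides at W = (-59.900, -17.200). That places the tangent points at F = (-69.300, -17.200) on QF and L = (-59.900, -26.600) on LD. Then |RL| = |L − R| = 65.541.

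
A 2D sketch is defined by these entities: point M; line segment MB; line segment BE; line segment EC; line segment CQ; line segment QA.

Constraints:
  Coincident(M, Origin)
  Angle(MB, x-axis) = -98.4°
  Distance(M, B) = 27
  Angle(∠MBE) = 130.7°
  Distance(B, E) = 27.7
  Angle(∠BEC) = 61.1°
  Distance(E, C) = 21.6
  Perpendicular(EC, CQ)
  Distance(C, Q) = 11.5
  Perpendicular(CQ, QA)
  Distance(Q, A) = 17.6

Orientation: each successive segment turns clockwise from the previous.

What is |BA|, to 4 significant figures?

15.83

M is at the origin; MB runs at -98.4° with length 27.0, so B = (-3.944, -26.71). ∠MBE = 130.7° gives BE at -147.7° from the x-axis; with |BE| = 27.7, E = (-27.36, -41.51). ∠BEC = 61.1° gives EC at 93.40° from the x-axis; with |EC| = 21.6, C = (-28.64, -19.95). The perpendicularity gives CQ at right angles to EC, so CQ runs at 3.400°; with |CQ| = 11.5, Q = (-17.16, -19.27). The perpendicularity gives QA at right angles to CQ, so QA runs at -86.60°; with |QA| = 17.6, A = (-16.12, -36.84). Then |BA| = |A − B| = 15.83.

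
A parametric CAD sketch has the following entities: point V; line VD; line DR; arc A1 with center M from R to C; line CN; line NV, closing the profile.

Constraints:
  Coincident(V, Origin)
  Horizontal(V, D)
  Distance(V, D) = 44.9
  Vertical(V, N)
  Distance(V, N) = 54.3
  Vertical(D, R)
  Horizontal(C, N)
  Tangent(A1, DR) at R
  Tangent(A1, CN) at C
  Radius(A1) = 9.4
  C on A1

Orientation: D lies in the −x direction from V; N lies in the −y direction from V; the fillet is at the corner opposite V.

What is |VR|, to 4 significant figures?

63.50

The virtual corner opposite V is at (-44.90, -54.30). The tangent condition forces MR to be normal to DR and A1 meets CN tangentially, so MC is at right angles to CN, with radius 9.4, so the center M sits 9.4 in from both sides at M = (-35.50, -44.90). That places the tangent points at R = (-44.90, -44.90) on DR and C = (-35.50, -54.30) on CN. Then |VR| = |R − V| = 63.50.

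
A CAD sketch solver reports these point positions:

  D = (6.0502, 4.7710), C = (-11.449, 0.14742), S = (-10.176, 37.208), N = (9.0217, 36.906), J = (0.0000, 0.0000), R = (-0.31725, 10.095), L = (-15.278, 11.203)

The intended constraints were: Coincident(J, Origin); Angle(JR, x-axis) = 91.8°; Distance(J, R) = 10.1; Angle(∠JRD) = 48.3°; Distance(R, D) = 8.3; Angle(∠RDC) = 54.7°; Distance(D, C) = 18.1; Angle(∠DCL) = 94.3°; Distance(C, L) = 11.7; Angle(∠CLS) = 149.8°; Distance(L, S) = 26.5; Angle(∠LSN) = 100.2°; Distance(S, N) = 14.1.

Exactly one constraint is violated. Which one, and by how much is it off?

Distance(S, N) = 14.1 — off by 5.10.

J = (0.00, 0.00) ✓; JR at 91.80° ✓; |JR| = 10.10 ✓; ∠JRD = 48.30° ✓; |RD| = 8.300 ✓; ∠RDC = 54.70° ✓; |DC| = 18.10 ✓; ∠DCL = 94.30° ✓; |CL| = 11.70 ✓; ∠CLS = 149.8° ✓; |LS| = 26.50 ✓; ∠LSN = 100.2° ✓; |SN| = 19.20 ✗.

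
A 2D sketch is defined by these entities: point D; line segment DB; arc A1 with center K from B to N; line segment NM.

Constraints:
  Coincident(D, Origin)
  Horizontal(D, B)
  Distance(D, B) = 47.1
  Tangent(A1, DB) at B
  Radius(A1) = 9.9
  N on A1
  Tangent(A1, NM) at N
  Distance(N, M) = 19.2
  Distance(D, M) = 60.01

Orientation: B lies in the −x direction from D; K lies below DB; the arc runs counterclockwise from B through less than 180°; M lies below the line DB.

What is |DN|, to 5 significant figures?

58.008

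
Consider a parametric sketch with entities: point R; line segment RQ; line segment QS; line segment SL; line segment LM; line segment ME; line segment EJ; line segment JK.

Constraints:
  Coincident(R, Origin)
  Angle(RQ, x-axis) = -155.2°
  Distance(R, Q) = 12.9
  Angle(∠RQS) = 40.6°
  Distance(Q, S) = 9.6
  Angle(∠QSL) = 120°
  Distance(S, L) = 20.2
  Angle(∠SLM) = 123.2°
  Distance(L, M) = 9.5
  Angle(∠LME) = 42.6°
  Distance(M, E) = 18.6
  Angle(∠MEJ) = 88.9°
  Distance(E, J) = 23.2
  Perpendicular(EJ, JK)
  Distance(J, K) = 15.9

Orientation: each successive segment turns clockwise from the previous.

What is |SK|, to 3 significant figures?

32.4

∠MEJ = 88.9° gives EJ at 80.1° from the x-axis; with |EJ| = 23.2, J = (3.93, 23.5). EJ is perpendicular to JK, so JK runs at -9.90°; with |JK| = 15.9, K = (19.6, 20.8). Then |SK| = |K − S| = 32.4.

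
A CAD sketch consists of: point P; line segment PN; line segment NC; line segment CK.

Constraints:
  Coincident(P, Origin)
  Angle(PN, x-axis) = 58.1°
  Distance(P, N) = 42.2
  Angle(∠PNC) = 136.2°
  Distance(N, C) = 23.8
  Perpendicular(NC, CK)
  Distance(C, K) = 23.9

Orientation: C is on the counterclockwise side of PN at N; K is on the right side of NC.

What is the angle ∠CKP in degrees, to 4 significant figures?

45.61°

P is at the origin; PN runs at 58.1° with length 42.2, so N = 42.2·(cos 58.1°, sin 58.1°) = (22.30, 35.83). ∠PNC = 136.2°, so NC runs at 58.1° + (180° − 136.2°) = 101.9° from the x-axis; with |NC| = 23.8, C = N + 23.8·(cos 101.9°, sin 101.9°) = (17.39, 59.12). NC ⟂ CK; with |CK| = 23.9 on the right of NC, K = C + 23.9·(0.9785, 0.2062) = (40.78, 64.04). Then cos ∠CKP = KC·KP / (|KC||KP|), giving 45.61°.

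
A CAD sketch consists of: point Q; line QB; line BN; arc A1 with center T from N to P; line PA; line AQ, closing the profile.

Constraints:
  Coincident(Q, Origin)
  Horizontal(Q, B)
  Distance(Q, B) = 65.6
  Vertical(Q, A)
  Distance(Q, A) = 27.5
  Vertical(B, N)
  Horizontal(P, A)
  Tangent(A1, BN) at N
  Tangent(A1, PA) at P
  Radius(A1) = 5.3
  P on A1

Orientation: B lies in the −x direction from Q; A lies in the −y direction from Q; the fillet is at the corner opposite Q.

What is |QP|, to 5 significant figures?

66.275

Q is at the origin; QB is horizontal with |QB| = 65.6 and B on the −x side, so B = (-65.600, 0.0000). Q and A share the same x with |QA| = 27.5 and A on the −y side, so A = (0.0000, -27.500). The virtual corner opposite Q is at (-65.600, -27.500). Since A1 is tangent to BN there, TN ⟂ BN and tangency of A1 to PA means the radius TP is perpendicular to PA, with radius 5.3, so the center T sits 5.3 in from both sides at T = (-60.300, -22.200). That places the tangent points at N = (-65.600, -22.200) on BN and P = (-60.300, -27.500) on PA. Then |QP| = |P − Q| = 66.275.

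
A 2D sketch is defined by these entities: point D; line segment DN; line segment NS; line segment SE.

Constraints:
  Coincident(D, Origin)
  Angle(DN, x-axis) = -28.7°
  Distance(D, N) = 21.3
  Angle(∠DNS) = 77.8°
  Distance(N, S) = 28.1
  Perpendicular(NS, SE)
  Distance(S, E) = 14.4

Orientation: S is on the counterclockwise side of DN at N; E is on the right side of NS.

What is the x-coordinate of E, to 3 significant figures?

40.5

∠DNS = 77.8°, so NS runs at -28.7° + (180° − 77.8°) = 73.5° from the x-axis; with |NS| = 28.1, S = N + 28.1·(cos 73.5°, sin 73.5°) = (26.7, 16.7). NS is perpendicular to SE; with |SE| = 14.4 on the right of NS, E = S + 14.4·(0.959, -0.284) = (40.5, 12.6). So E.x = 40.5.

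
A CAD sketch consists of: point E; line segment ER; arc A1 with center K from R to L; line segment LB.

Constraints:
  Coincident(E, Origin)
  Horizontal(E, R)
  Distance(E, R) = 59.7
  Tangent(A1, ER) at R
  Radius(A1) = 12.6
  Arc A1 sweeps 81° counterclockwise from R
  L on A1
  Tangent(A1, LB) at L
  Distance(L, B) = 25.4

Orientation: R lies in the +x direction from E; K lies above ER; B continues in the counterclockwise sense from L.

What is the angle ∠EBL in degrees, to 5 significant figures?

55.863°

E is at the origin; E and R share the same y with |ER| = 59.7 and R on the +x side, so R = (59.700, 0.0000). Tangency of A1 to ER means the radius KR is perpendicular to ER, so K = R + (0, 12.6) = (59.700, 12.600). On A1, R sits at bearing -90° from K; an 81° counterclockwise sweep puts L at bearing -9°, so L = K + 12.6·(cos -9°, sin -9°) = (72.145, 10.629). Tangency of A1 to LB means the radius KL is perpendicular to LB, so LB runs along (−sin -9°, cos -9°); with |LB| = 25.4, B = (76.118, 35.716). Then cos ∠EBL = BE·BL / (|BE||BL|), giving 55.863°.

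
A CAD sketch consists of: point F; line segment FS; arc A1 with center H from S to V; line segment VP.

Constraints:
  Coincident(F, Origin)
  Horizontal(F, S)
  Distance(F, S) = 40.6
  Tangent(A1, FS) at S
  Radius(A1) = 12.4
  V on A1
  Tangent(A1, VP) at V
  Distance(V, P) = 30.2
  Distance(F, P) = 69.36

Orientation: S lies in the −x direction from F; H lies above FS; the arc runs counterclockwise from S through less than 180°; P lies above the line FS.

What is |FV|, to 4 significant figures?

39.26

Checks: |HV| = 12.40 ✓; ∠(HV, VP) = 90.00° ✓; |VP| = 30.20 ✓; |FP| = 69.36 ✓.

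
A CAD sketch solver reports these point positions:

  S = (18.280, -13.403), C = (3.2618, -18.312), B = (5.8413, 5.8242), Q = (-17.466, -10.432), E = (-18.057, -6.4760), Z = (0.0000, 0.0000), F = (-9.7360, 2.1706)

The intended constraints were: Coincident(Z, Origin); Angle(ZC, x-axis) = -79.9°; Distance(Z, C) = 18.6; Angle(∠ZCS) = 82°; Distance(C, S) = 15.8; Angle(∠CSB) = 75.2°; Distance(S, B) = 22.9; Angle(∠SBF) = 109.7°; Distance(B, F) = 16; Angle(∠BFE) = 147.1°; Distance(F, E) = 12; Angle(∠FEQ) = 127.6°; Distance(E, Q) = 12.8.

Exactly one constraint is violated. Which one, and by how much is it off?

Distance(E, Q) = 12.8 — off by 8.80.

Z = (0.00, 0.00) ✓; ZC at -79.90° ✓; |ZC| = 18.60 ✓; ∠ZCS = 82.00° ✓; |CS| = 15.80 ✓; ∠CSB = 75.20° ✓; |SB| = 22.90 ✓; ∠SBF = 109.7° ✓; |BF| = 16.00 ✓; ∠BFE = 147.1° ✓; |FE| = 12.00 ✓; ∠FEQ = 127.6° ✓; |EQ| = 4.000 ✗.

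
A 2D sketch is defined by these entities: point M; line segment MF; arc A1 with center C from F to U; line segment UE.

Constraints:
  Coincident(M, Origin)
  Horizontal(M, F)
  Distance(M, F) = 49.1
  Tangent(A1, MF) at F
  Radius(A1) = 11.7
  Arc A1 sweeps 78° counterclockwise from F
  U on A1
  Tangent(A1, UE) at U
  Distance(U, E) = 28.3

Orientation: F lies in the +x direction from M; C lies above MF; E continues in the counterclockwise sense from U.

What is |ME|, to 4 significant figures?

76.01

On A1, F sits at bearing -90° from C; a 78° counterclockwise sweep puts U at bearing -12°, so U = C + 11.7·(cos -12°, sin -12°) = (60.54, 9.267). A1 meets UE tangentially, so CU is at right angles to UE, so UE runs along (−sin -12°, cos -12°); with |UE| = 28.3, E = (66.43, 36.95). Then |ME| = |E − M| = 76.01.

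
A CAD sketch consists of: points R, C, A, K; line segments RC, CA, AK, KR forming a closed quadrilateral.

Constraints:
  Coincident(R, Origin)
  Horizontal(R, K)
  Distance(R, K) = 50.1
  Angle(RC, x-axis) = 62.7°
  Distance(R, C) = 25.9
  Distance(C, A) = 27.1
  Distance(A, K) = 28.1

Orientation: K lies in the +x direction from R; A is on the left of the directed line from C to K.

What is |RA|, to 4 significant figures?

46.60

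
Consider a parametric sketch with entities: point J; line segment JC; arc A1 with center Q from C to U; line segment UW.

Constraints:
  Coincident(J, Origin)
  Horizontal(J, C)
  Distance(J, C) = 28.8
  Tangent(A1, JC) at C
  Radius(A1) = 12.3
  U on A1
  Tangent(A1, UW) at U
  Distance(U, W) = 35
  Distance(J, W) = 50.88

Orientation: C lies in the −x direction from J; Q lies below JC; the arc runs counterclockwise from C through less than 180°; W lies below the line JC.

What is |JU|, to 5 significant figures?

43.367

J is at the origin; JC is horizontal with |JC| = 28.8 and C on the −x side, so C = (-28.800, 0.0000). The tangent condition forces QC to be normal to JC, so Q = C + (0, -12.3) = (-28.800, -12.300). Since QU ⟂ UW (tangency), |QW| = √(12.3² + 35.0²) = 37.098 regardless of where U sits on A1. So W lies on both circle(J, 50.88) and circle(Q, 37.098); the below-JC intersection is W = (-17.705, -47.700). U is the foot of the tangent from W: U = (-38.653, -19.662).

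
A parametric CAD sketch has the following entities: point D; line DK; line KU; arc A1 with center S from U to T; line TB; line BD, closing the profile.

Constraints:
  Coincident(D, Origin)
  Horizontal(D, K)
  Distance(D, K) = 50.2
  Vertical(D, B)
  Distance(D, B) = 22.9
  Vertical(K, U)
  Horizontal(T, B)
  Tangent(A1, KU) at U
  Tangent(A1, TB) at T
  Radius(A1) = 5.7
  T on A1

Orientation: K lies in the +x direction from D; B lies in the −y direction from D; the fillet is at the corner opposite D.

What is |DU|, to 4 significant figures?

53.06

D is at the origin; DK is horizontal with |DK| = 50.2 and K on the +x side, so K = (50.20, 0.000). DB is vertical with |DB| = 22.9 and B on the −y side, so B = (0.000, -22.90). The virtual corner opposite D is at (50.20, -22.90). The tangent condition forces SU to be normal to KU and A1 meets TB tangentially, so ST is at right angles to TB, with radius 5.7, so the center S sits 5.7 in from both sides at S = (44.50, -17.20). That places the tangent points at U = (50.20, -17.20) on KU and T = (44.50, -22.90) on TB. Then |DU| = |U − D| = 53.06.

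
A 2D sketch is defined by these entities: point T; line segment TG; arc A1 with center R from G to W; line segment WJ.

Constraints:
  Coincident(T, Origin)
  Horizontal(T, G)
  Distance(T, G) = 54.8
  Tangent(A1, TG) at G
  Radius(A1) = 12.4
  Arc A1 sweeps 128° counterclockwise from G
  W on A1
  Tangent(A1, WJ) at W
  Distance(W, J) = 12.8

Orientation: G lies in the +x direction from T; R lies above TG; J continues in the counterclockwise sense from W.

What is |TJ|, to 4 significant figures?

64.20

T is at the origin; T and G share the same y with |TG| = 54.8 and G on the +x side, so G = (54.80, 0.000). A1 meets TG tangentially, so RG is at right angles to TG, so R = G + (0, 12.4) = (54.80, 12.40). On A1, G sits at bearing -90° from R; a 128° counterclockwise sweep puts W at bearing 38°, so W = R + 12.4·(cos 38°, sin 38°) = (64.57, 20.03). A1 meets WJ tangentially, so RW is at right angles to WJ, so WJ runs along (−sin 38°, cos 38°); with |WJ| = 12.8, J = (56.69, 30.12). Then |TJ| = |J − T| = 64.20.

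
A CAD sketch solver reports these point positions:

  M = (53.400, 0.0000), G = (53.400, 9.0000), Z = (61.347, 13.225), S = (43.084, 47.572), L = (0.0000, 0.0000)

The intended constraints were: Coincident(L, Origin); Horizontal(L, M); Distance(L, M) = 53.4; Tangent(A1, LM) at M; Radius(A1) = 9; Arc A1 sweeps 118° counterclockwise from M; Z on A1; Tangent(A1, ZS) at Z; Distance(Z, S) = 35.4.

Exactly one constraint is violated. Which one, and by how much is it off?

Distance(Z, S) = 35.4 — off by 3.50.

L = (0.00, 0.00) ✓; L.y = 0.00, M.y = 0.00 ✓; |LM| = 53.40 ✓; ∠(GM, ML) = 90.00° ✓; |GM| = 9.000 ✓; bearing(G→Z) − bearing(G→M) = 118.0° ✓; |GZ| = 9.000 ✓; ∠(GZ, ZS) = 90.00° ✓; |ZS| = 38.90 ✗.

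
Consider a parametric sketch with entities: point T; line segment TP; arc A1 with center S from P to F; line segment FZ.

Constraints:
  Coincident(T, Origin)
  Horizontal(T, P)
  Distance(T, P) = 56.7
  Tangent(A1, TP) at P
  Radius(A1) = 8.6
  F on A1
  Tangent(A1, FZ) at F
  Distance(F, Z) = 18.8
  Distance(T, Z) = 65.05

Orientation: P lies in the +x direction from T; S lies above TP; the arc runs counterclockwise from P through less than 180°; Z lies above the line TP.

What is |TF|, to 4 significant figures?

65.78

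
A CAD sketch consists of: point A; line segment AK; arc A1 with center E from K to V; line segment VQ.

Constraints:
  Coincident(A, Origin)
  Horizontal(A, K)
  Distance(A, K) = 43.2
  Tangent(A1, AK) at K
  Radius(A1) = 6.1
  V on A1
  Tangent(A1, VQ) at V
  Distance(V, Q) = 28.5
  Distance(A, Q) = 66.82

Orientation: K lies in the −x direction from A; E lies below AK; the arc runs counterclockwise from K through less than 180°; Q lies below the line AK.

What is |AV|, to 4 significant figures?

49.00

A is at the origin; AK is horizontal with |AK| = 43.2 and K on the −x side, so K = (-43.20, 0.000). A1 meets AK tangentially, so EK is at right angles to AK, so E = K + (0, -6.1) = (-43.20, -6.100). Since EV ⟂ VQ (tangency), |EQ| = √(6.1² + 28.5²) = 29.15 regardless of where V sits on A1. So Q lies on both circle(A, 66.82) and circle(E, 29.15); the below-AK intersection is Q = (-59.61, -30.18). V is the foot of the tangent from Q: V = (-48.85, -3.796).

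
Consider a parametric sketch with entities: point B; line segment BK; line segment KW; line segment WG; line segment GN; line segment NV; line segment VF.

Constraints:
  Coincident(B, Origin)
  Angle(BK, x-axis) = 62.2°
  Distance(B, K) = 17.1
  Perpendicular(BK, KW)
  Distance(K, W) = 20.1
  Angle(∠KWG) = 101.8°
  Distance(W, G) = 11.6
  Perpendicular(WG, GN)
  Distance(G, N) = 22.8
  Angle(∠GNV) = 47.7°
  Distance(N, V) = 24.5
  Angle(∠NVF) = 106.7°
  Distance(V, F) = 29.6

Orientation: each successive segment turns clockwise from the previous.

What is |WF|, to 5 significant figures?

21.325

B is at the origin; BK runs at 62.2° with length 17.1, so K = (7.9752, 15.126). BK is perpendicular to KW, so KW runs at -27.800°; with |KW| = 20.1, W = (25.755, 5.7520). ∠KWG = 101.8° gives WG at -106.00° from the x-axis; with |WG| = 11.6, G = (22.558, -5.3987). WG is perpendicular to GN, so GN runs at 164.00°; with |GN| = 22.8, N = (0.64113, 0.88586). ∠GNV = 47.7° gives NV at 31.700° from the x-axis; with |NV| = 24.5, V = (21.486, 13.760). ∠NVF = 106.7° gives VF at -41.600° from the x-axis; with |VF| = 29.6, F = (43.621, -5.8923). Then |WF| = |F − W| = 21.325.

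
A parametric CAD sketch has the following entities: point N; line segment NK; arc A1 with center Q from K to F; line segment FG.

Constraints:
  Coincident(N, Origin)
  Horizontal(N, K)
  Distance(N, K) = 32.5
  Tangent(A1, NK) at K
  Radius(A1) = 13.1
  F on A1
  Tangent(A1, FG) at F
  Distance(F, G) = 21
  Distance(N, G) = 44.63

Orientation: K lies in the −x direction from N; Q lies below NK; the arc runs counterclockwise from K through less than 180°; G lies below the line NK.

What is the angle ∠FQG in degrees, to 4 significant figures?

58.04°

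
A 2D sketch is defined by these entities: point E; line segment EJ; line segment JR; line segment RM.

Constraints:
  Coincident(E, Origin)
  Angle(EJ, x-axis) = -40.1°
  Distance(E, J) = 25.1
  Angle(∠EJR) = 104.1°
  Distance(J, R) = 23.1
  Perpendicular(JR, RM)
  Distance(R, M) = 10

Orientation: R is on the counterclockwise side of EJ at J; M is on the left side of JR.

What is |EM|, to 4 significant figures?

32.55

E is at the origin; EJ runs at -40.1° with length 25.1, so J = 25.1·(cos -40.1°, sin -40.1°) = (19.20, -16.17). ∠EJR = 104.1°, so JR runs at -40.1° + (180° − 104.1°) = 35.80° from the x-axis; with |JR| = 23.1, R = J + 23.1·(cos 35.80°, sin 35.80°) = (37.94, -2.655). JR ⟂ RM; with |RM| = 10.0 on the left of JR, M = R + 10.0·(-0.5850, 0.8111) = (32.09, 5.456). Then |EM| = |M − E| = 32.55.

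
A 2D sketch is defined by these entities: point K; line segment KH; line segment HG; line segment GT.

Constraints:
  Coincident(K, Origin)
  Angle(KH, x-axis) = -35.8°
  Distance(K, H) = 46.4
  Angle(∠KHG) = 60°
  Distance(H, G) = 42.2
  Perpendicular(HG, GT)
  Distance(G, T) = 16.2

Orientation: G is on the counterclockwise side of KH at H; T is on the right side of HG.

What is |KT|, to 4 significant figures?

59.50

K is at the origin; KH runs at -35.8° with length 46.4, so H = 46.4·(cos -35.8°, sin -35.8°) = (37.63, -27.14). ∠KHG = 60.0°, so HG runs at -35.8° + (180° − 60.0°) = 84.20° from the x-axis; with |HG| = 42.2, G = H + 42.2·(cos 84.20°, sin 84.20°) = (41.90, 14.84). The perpendicularity gives GT at right angles to HG; with |GT| = 16.2 on the right of HG, T = G + 16.2·(0.9949, -0.1011) = (58.02, 13.20). Then |KT| = |T − K| = 59.50.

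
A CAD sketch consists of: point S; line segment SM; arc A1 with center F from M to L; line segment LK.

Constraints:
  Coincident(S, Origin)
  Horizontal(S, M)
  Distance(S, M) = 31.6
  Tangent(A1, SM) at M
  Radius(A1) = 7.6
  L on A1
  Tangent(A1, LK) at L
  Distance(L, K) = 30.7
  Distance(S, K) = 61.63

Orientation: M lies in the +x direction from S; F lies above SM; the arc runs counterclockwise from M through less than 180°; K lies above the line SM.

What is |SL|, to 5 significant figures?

38.333

Checks: |FL| = 7.600 ✓; ∠(FL, LK) = 90.00° ✓; |LK| = 30.70 ✓; |SK| = 61.63 ✓.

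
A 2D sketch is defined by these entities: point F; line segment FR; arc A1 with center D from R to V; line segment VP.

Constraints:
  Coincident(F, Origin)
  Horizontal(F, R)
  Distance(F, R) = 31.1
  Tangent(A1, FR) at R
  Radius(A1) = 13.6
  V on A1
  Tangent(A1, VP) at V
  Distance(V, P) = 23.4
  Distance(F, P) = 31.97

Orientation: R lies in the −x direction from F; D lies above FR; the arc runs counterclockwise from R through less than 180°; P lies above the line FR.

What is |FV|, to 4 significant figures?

20.36

Checks: |DV| = 13.60 ✓; ∠(DV, VP) = 90.00° ✓; |VP| = 23.40 ✓; |FP| = 31.97 ✓.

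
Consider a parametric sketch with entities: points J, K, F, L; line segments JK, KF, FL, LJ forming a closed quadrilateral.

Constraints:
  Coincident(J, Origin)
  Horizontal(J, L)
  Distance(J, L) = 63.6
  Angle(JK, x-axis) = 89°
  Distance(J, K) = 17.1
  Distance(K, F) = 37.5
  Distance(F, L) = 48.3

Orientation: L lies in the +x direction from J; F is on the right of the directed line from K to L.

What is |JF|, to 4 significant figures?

24.06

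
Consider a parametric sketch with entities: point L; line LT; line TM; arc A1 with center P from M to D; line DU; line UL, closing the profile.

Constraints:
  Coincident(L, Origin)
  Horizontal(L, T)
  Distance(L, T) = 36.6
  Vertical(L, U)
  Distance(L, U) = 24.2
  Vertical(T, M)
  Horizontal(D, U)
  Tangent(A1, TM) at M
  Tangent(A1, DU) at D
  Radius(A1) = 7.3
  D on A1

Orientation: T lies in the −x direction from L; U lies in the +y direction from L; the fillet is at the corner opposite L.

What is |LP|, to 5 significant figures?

33.825

L is at the origin; L and T share the same y with |LT| = 36.6 and T on the −x side, so T = (-36.600, 0.0000). LU is vertical with |LU| = 24.2 and U on the +y side, so U = (0.0000, 24.200). The virtual corner opposite L is at (-36.600, 24.200). The tangent condition forces PM to be normal to TM and since A1 is tangent to DU there, PD ⟂ DU, with radius 7.3, so the center P sits 7.3 in from both sides at P = (-29.300, 16.900). Then |LP| = |P − L| = 33.825.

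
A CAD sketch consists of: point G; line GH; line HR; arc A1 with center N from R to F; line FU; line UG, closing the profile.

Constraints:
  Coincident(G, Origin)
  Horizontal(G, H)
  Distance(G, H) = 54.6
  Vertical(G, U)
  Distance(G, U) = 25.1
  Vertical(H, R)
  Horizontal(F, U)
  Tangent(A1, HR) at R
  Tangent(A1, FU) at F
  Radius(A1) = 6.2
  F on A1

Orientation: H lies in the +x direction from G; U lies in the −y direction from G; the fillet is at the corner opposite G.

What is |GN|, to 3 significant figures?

52.0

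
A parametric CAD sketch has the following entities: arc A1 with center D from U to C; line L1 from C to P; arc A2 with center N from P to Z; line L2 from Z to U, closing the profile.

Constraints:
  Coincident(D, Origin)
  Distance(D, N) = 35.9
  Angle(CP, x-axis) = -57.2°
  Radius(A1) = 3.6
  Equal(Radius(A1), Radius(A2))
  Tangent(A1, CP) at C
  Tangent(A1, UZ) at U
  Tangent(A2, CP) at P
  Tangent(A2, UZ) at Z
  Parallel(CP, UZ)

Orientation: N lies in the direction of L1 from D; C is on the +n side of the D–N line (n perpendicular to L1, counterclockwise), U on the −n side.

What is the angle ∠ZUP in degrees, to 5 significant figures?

11.341°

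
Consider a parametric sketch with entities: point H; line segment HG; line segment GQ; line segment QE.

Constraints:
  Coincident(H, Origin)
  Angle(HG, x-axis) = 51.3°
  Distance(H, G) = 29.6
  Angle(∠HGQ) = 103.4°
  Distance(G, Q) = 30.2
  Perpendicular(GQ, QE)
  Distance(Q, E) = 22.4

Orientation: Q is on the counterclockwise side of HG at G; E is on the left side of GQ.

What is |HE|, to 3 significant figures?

37.6

∠HGQ = 103.4°, so GQ runs at 51.3° + (180° − 103.4°) = 128° from the x-axis; with |GQ| = 30.2, Q = G + 30.2·(cos 128°, sin 128°) = (-0.0442, 46.9). GQ ⟂ QE; with |QE| = 22.4 on the left of GQ, E = Q + 22.4·(-0.789, -0.614) = (-17.7, 33.2). Then |HE| = |E − H| = 37.6.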